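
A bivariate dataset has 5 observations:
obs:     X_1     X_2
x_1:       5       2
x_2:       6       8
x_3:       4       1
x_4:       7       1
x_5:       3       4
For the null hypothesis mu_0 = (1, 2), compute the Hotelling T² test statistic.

Step 1 — sample mean vector:
  mean(X_1) = (5 + 6 + 4 + 7 + 3) / 5 = 25/5 = 5
  mean(X_2) = (2 + 8 + 1 + 1 + 4) / 5 = 16/5 = 3.2
  x̄ = (5, 3.2),  deviation x̄ - mu_0 = (5, 3.2) - (1, 2) = (4, 1.2).

Step 2 — sample covariance matrix, S[i,j] = (1/(n-1)) · Σ_k (x_{k,i} - mean_i) · (x_{k,j} - mean_j), divisor n-1 = 4:
  S[X_1,X_1] = ((0)·(0) + (1)·(1) + (-1)·(-1) + (2)·(2) + (-2)·(-2)) / 4 = 10/4 = 2.5
  S[X_1,X_2] = ((0)·(-1.2) + (1)·(4.8) + (-1)·(-2.2) + (2)·(-2.2) + (-2)·(0.8)) / 4 = 1/4 = 0.25
  S[X_2,X_2] = ((-1.2)·(-1.2) + (4.8)·(4.8) + (-2.2)·(-2.2) + (-2.2)·(-2.2) + (0.8)·(0.8)) / 4 = 34.8/4 = 8.7
  S = [[2.5, 0.25],
 [0.25, 8.7]].

Step 3 — invert S. det(S) = 2.5·8.7 - (0.25)² = 21.6875.
  S^{-1} = (1/det) · [[d, -b], [-b, a]] = [[0.4012, -0.0115],
 [-0.0115, 0.1153]].

Step 4 — quadratic form (x̄ - mu_0)^T · S^{-1} · (x̄ - mu_0):
  S^{-1} · (x̄ - mu_0) = (1.5908, 0.0922),
  (x̄ - mu_0)^T · [...] = (4)·(1.5908) + (1.2)·(0.0922) = 6.4738.

Step 5 — scale by n: T² = 5 · 6.4738 = 32.3689.

T² ≈ 32.3689


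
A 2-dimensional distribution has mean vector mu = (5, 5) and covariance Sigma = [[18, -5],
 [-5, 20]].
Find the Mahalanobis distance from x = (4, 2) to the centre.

Step 1 — centre the observation: (x - mu) = (-1, -3).

Step 2 — invert Sigma. det(Sigma) = 18·20 - (-5)² = 335.
  Sigma^{-1} = (1/det) · [[d, -b], [-b, a]] = [[0.0597, 0.0149],
 [0.0149, 0.0537]].

Step 3 — form the quadratic (x - mu)^T · Sigma^{-1} · (x - mu):
  Sigma^{-1} · (x - mu) = (-0.1045, -0.1761).
  (x - mu)^T · [Sigma^{-1} · (x - mu)] = (-1)·(-0.1045) + (-3)·(-0.1761) = 0.6328.

Step 4 — take square root: d = √(0.6328) ≈ 0.7955.

d(x, mu) = √(0.6328) ≈ 0.7955


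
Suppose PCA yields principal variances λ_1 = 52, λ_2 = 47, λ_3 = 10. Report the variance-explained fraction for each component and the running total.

Step 1 — total variance = trace(Sigma) = Σ λ_i = 52 + 47 + 10 = 109.

Step 2 — fraction explained by component i = λ_i / Σ λ:
  PC1: 52/109 = 0.4771
  PC2: 47/109 = 0.4312
  PC3: 10/109 = 0.0917

Step 3 — cumulative fraction after k components = (λ_1 + ... + λ_k) / Σ λ:
  k = 1: 52/109 = 0.4771
  k = 2: (52 + 47)/109 = 99/109 = 0.9083
  k = 3: (52 + 47 + 10)/109 = 109/109 = 1

Summary (fraction, with percent):

explained: PC1 0.4771 (47.71%), PC2 0.4312 (43.12%), PC3 0.0917 (9.17%);  cumulative: 0.4771, 0.9083, 1


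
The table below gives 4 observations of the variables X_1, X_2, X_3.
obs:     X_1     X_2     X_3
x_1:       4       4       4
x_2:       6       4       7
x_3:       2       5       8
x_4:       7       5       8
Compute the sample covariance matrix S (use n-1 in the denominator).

Step 1 — column means:
  mean(X_1) = (4 + 6 + 2 + 7) / 4 = 19/4 = 4.75
  mean(X_2) = (4 + 4 + 5 + 5) / 4 = 18/4 = 4.5
  mean(X_3) = (4 + 7 + 8 + 8) / 4 = 27/4 = 6.75

Step 2 — sample covariance S[i,j] = (1/(n-1)) · Σ_k (x_{k,i} - mean_i) · (x_{k,j} - mean_j), with n-1 = 3.
  S[X_1,X_1] = ((-0.75)·(-0.75) + (1.25)·(1.25) + (-2.75)·(-2.75) + (2.25)·(2.25)) / 3 = 14.75/3 = 4.9167
  S[X_1,X_2] = ((-0.75)·(-0.5) + (1.25)·(-0.5) + (-2.75)·(0.5) + (2.25)·(0.5)) / 3 = -0.5/3 = -0.1667
  S[X_1,X_3] = ((-0.75)·(-2.75) + (1.25)·(0.25) + (-2.75)·(1.25) + (2.25)·(1.25)) / 3 = 1.75/3 = 0.5833
  S[X_2,X_2] = ((-0.5)·(-0.5) + (-0.5)·(-0.5) + (0.5)·(0.5) + (0.5)·(0.5)) / 3 = 1/3 = 0.3333
  S[X_2,X_3] = ((-0.5)·(-2.75) + (-0.5)·(0.25) + (0.5)·(1.25) + (0.5)·(1.25)) / 3 = 2.5/3 = 0.8333
  S[X_3,X_3] = ((-2.75)·(-2.75) + (0.25)·(0.25) + (1.25)·(1.25) + (1.25)·(1.25)) / 3 = 10.75/3 = 3.5833

S is symmetric (S[j,i] = S[i,j]). Assembling:

S = [[4.9167, -0.1667, 0.5833],
 [-0.1667, 0.3333, 0.8333],
 [0.5833, 0.8333, 3.5833]]


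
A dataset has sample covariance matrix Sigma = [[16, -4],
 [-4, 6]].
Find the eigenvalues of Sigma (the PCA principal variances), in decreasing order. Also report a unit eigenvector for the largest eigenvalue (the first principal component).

Step 1 — characteristic polynomial of 2×2 Sigma:
  det(Sigma - λI) = λ² - trace · λ + det = 0.
  trace = 16 + 6 = 22, det = 16·6 - (-4)² = 80.
Step 2 — discriminant:
  Δ = trace² - 4·det = 484 - 320 = 164.
Step 3 — eigenvalues:
  λ = (trace ± √Δ)/2 = (22 ± 12.8062)/2,
  λ_1 = 17.4031,  λ_2 = 4.5969.

Step 4 — unit eigenvector for λ_1: solve (Sigma - λ_1 I)v = 0. First row:
  (16 - 17.4031)·v_x + (-4)·v_y = 0, i.e. (-1.4031)·v_x + (-4)·v_y = 0,
  so v ∝ (b, λ_1 - a) = (-4, 1.4031); multiply by -1 so the first entry is positive: u = (4, -1.4031).
  ||u|| = √((4)² + (-1.4031)²) = √(17.9688) ≈ 4.239,
  v_1 = u/||u|| ≈ (0.9436, -0.331) (||v_1|| = 1).

λ_1 = 17.4031,  λ_2 = 4.5969;  v_1 ≈ (0.9436, -0.331)


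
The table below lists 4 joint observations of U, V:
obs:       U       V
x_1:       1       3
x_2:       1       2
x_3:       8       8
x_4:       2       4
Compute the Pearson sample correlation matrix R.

Step 1 — column means:
  mean(U) = (1 + 1 + 8 + 2) / 4 = 12/4 = 3
  mean(V) = (3 + 2 + 8 + 4) / 4 = 17/4 = 4.25

Step 2 — sample variances and covariances s[i,j] = (1/(n-1)) · Σ_k (x_{k,i} - mean_i) · (x_{k,j} - mean_j), with n-1 = 3:
  s[U,U] = ((-2)·(-2) + (-2)·(-2) + (5)·(5) + (-1)·(-1)) / 3 = 34/3 = 11.3333
  s[U,V] = ((-2)·(-1.25) + (-2)·(-2.25) + (5)·(3.75) + (-1)·(-0.25)) / 3 = 26/3 = 8.6667
  s[V,V] = ((-1.25)·(-1.25) + (-2.25)·(-2.25) + (3.75)·(3.75) + (-0.25)·(-0.25)) / 3 = 20.75/3 = 6.9167
  Sample standard deviations s_i = √(s[i,i]):
  s(U) = √(11.3333) = 3.3665
  s(V) = √(6.9167) = 2.63

Step 3 — r_{ij} = s_{ij} / (s_i · s_j):
  r[U,U] = 1 (diagonal).
  r[U,V] = 8.6667 / (3.3665 · 2.63) = 8.6667 / 8.8537 = 0.9789
  r[V,V] = 1 (diagonal).

R is symmetric with unit diagonal. Assembling:

R = [[1, 0.9789],
 [0.9789, 1]]


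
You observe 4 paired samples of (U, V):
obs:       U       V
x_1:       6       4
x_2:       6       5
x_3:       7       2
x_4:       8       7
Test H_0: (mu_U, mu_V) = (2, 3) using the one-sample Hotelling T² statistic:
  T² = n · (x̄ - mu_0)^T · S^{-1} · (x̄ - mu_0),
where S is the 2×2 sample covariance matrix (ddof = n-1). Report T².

Step 1 — sample mean vector:
  mean(U) = (6 + 6 + 7 + 8) / 4 = 27/4 = 6.75
  mean(V) = (4 + 5 + 2 + 7) / 4 = 18/4 = 4.5
  x̄ = (6.75, 4.5),  deviation x̄ - mu_0 = (6.75, 4.5) - (2, 3) = (4.75, 1.5).

Step 2 — sample covariance matrix, S[i,j] = (1/(n-1)) · Σ_k (x_{k,i} - mean_i) · (x_{k,j} - mean_j), divisor n-1 = 3:
  S[U,U] = ((-0.75)·(-0.75) + (-0.75)·(-0.75) + (0.25)·(0.25) + (1.25)·(1.25)) / 3 = 2.75/3 = 0.9167
  S[U,V] = ((-0.75)·(-0.5) + (-0.75)·(0.5) + (0.25)·(-2.5) + (1.25)·(2.5)) / 3 = 2.5/3 = 0.8333
  S[V,V] = ((-0.5)·(-0.5) + (0.5)·(0.5) + (-2.5)·(-2.5) + (2.5)·(2.5)) / 3 = 13/3 = 4.3333
  S = [[0.9167, 0.8333],
 [0.8333, 4.3333]].

Step 3 — invert S. det(S) = 0.9167·4.3333 - (0.8333)² = 3.2778.
  S^{-1} = (1/det) · [[d, -b], [-b, a]] = [[1.322, -0.2542],
 [-0.2542, 0.2797]].

Step 4 — quadratic form (x̄ - mu_0)^T · S^{-1} · (x̄ - mu_0):
  S^{-1} · (x̄ - mu_0) = (5.8983, -0.7881),
  (x̄ - mu_0)^T · [...] = (4.75)·(5.8983) + (1.5)·(-0.7881) = 26.8347.

Step 5 — scale by n: T² = 4 · 26.8347 = 107.339.

T² ≈ 107.339


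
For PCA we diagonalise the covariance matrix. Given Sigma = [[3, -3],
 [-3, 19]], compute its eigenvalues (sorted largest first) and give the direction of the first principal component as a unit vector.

Step 1 — characteristic polynomial of 2×2 Sigma:
  det(Sigma - λI) = λ² - trace · λ + det = 0.
  trace = 3 + 19 = 22, det = 3·19 - (-3)² = 48.
Step 2 — discriminant:
  Δ = trace² - 4·det = 484 - 192 = 292.
Step 3 — eigenvalues:
  λ = (trace ± √Δ)/2 = (22 ± 17.088)/2,
  λ_1 = 19.544,  λ_2 = 2.456.

Step 4 — unit eigenvector for λ_1: solve (Sigma - λ_1 I)v = 0. First row:
  (3 - 19.544)·v_x + (-3)·v_y = 0, i.e. (-16.544)·v_x + (-3)·v_y = 0,
  so v ∝ (b, λ_1 - a) = (-3, 16.544); multiply by -1 so the first entry is positive: u = (3, -16.544).
  ||u|| = √((3)² + (-16.544)²) = √(282.7041) ≈ 16.8138,
  v_1 = u/||u|| ≈ (0.1784, -0.984) (||v_1|| = 1).

λ_1 = 19.544,  λ_2 = 2.456;  v_1 ≈ (0.1784, -0.984)


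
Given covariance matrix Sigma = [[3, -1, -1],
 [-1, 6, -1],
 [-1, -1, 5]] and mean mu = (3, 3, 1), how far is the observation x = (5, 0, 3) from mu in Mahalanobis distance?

Step 1 — centre the observation: (x - mu) = (2, -3, 2).

Step 2 — invert Sigma (cofactor / det for 3×3, or solve directly):
  Sigma^{-1} = [[0.3919, 0.0811, 0.0946],
 [0.0811, 0.1892, 0.0541],
 [0.0946, 0.0541, 0.2297]].

Step 3 — form the quadratic (x - mu)^T · Sigma^{-1} · (x - mu):
  Sigma^{-1} · (x - mu) = (0.7297, -0.2973, 0.4865).
  (x - mu)^T · [Sigma^{-1} · (x - mu)] = (2)·(0.7297) + (-3)·(-0.2973) + (2)·(0.4865) = 3.3243.

Step 4 — take square root: d = √(3.3243) ≈ 1.8233.

d(x, mu) = √(3.3243) ≈ 1.8233


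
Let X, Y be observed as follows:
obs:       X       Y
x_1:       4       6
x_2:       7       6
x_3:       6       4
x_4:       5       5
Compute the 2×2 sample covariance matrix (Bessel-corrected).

Step 1 — column means:
  mean(X) = (4 + 7 + 6 + 5) / 4 = 22/4 = 5.5
  mean(Y) = (6 + 6 + 4 + 5) / 4 = 21/4 = 5.25

Step 2 — sample covariance S[i,j] = (1/(n-1)) · Σ_k (x_{k,i} - mean_i) · (x_{k,j} - mean_j), with n-1 = 3.
  S[X,X] = ((-1.5)·(-1.5) + (1.5)·(1.5) + (0.5)·(0.5) + (-0.5)·(-0.5)) / 3 = 5/3 = 1.6667
  S[X,Y] = ((-1.5)·(0.75) + (1.5)·(0.75) + (0.5)·(-1.25) + (-0.5)·(-0.25)) / 3 = -0.5/3 = -0.1667
  S[Y,Y] = ((0.75)·(0.75) + (0.75)·(0.75) + (-1.25)·(-1.25) + (-0.25)·(-0.25)) / 3 = 2.75/3 = 0.9167

S is symmetric (S[j,i] = S[i,j]). Assembling:

S = [[1.6667, -0.1667],
 [-0.1667, 0.9167]]


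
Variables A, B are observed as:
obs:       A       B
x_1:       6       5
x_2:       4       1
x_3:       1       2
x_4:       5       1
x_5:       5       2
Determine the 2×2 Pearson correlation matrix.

Step 1 — column means:
  mean(A) = (6 + 4 + 1 + 5 + 5) / 5 = 21/5 = 4.2
  mean(B) = (5 + 1 + 2 + 1 + 2) / 5 = 11/5 = 2.2

Step 2 — sample variances and covariances s[i,j] = (1/(n-1)) · Σ_k (x_{k,i} - mean_i) · (x_{k,j} - mean_j), with n-1 = 4:
  s[A,A] = ((1.8)·(1.8) + (-0.2)·(-0.2) + (-3.2)·(-3.2) + (0.8)·(0.8) + (0.8)·(0.8)) / 4 = 14.8/4 = 3.7
  s[A,B] = ((1.8)·(2.8) + (-0.2)·(-1.2) + (-3.2)·(-0.2) + (0.8)·(-1.2) + (0.8)·(-0.2)) / 4 = 4.8/4 = 1.2
  s[B,B] = ((2.8)·(2.8) + (-1.2)·(-1.2) + (-0.2)·(-0.2) + (-1.2)·(-1.2) + (-0.2)·(-0.2)) / 4 = 10.8/4 = 2.7
  Sample standard deviations s_i = √(s[i,i]):
  s(A) = √(3.7) = 1.9235
  s(B) = √(2.7) = 1.6432

Step 3 — r_{ij} = s_{ij} / (s_i · s_j):
  r[A,A] = 1 (diagonal).
  r[A,B] = 1.2 / (1.9235 · 1.6432) = 1.2 / 3.1607 = 0.3797
  r[B,B] = 1 (diagonal).

R is symmetric with unit diagonal. Assembling:

R = [[1, 0.3797],
 [0.3797, 1]]


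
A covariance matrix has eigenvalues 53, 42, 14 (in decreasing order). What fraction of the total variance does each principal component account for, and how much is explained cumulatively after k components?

Step 1 — total variance = trace(Sigma) = Σ λ_i = 53 + 42 + 14 = 109.

Step 2 — fraction explained by component i = λ_i / Σ λ:
  PC1: 53/109 = 0.4862
  PC2: 42/109 = 0.3853
  PC3: 14/109 = 0.1284

Step 3 — cumulative fraction after k components = (λ_1 + ... + λ_k) / Σ λ:
  k = 1: 53/109 = 0.4862
  k = 2: (53 + 42)/109 = 95/109 = 0.8716
  k = 3: (53 + 42 + 14)/109 = 109/109 = 1

Summary (fraction, with percent):

explained: PC1 0.4862 (48.62%), PC2 0.3853 (38.53%), PC3 0.1284 (12.84%);  cumulative: 0.4862, 0.8716, 1


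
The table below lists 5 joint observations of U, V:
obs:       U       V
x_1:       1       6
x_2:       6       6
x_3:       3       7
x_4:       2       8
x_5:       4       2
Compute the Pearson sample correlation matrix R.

Step 1 — column means:
  mean(U) = (1 + 6 + 3 + 2 + 4) / 5 = 16/5 = 3.2
  mean(V) = (6 + 6 + 7 + 8 + 2) / 5 = 29/5 = 5.8

Step 2 — sample variances and covariances s[i,j] = (1/(n-1)) · Σ_k (x_{k,i} - mean_i) · (x_{k,j} - mean_j), with n-1 = 4:
  s[U,U] = ((-2.2)·(-2.2) + (2.8)·(2.8) + (-0.2)·(-0.2) + (-1.2)·(-1.2) + (0.8)·(0.8)) / 4 = 14.8/4 = 3.7
  s[U,V] = ((-2.2)·(0.2) + (2.8)·(0.2) + (-0.2)·(1.2) + (-1.2)·(2.2) + (0.8)·(-3.8)) / 4 = -5.8/4 = -1.45
  s[V,V] = ((0.2)·(0.2) + (0.2)·(0.2) + (1.2)·(1.2) + (2.2)·(2.2) + (-3.8)·(-3.8)) / 4 = 20.8/4 = 5.2
  Sample standard deviations s_i = √(s[i,i]):
  s(U) = √(3.7) = 1.9235
  s(V) = √(5.2) = 2.2804

Step 3 — r_{ij} = s_{ij} / (s_i · s_j):
  r[U,U] = 1 (diagonal).
  r[U,V] = -1.45 / (1.9235 · 2.2804) = -1.45 / 4.3863 = -0.3306
  r[V,V] = 1 (diagonal).

R is symmetric with unit diagonal. Assembling:

R = [[1, -0.3306],
 [-0.3306, 1]]


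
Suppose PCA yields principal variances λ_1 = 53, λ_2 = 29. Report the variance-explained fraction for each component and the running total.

Step 1 — total variance = trace(Sigma) = Σ λ_i = 53 + 29 = 82.

Step 2 — fraction explained by component i = λ_i / Σ λ:
  PC1: 53/82 = 0.6463
  PC2: 29/82 = 0.3537

Step 3 — cumulative fraction after k components = (λ_1 + ... + λ_k) / Σ λ:
  k = 1: 53/82 = 0.6463
  k = 2: (53 + 29)/82 = 82/82 = 1

Summary (fraction, with percent):

explained: PC1 0.6463 (64.63%), PC2 0.3537 (35.37%);  cumulative: 0.6463, 1


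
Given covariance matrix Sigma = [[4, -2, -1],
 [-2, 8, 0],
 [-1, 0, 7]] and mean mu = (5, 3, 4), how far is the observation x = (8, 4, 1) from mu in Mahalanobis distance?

Step 1 — centre the observation: (x - mu) = (3, 1, -3).

Step 2 — invert Sigma (cofactor / det for 3×3, or solve directly):
  Sigma^{-1} = [[0.2979, 0.0745, 0.0426],
 [0.0745, 0.1436, 0.0106],
 [0.0426, 0.0106, 0.1489]].

Step 3 — form the quadratic (x - mu)^T · Sigma^{-1} · (x - mu):
  Sigma^{-1} · (x - mu) = (0.8404, 0.3351, -0.3085).
  (x - mu)^T · [Sigma^{-1} · (x - mu)] = (3)·(0.8404) + (1)·(0.3351) + (-3)·(-0.3085) = 3.7819.

Step 4 — take square root: d = √(3.7819) ≈ 1.9447.

d(x, mu) = √(3.7819) ≈ 1.9447


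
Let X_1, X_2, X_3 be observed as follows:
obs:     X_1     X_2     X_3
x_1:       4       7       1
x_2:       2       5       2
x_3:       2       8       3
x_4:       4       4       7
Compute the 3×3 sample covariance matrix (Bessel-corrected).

Step 1 — column means:
  mean(X_1) = (4 + 2 + 2 + 4) / 4 = 12/4 = 3
  mean(X_2) = (7 + 5 + 8 + 4) / 4 = 24/4 = 6
  mean(X_3) = (1 + 2 + 3 + 7) / 4 = 13/4 = 3.25

Step 2 — sample covariance S[i,j] = (1/(n-1)) · Σ_k (x_{k,i} - mean_i) · (x_{k,j} - mean_j), with n-1 = 3.
  S[X_1,X_1] = ((1)·(1) + (-1)·(-1) + (-1)·(-1) + (1)·(1)) / 3 = 4/3 = 1.3333
  S[X_1,X_2] = ((1)·(1) + (-1)·(-1) + (-1)·(2) + (1)·(-2)) / 3 = -2/3 = -0.6667
  S[X_1,X_3] = ((1)·(-2.25) + (-1)·(-1.25) + (-1)·(-0.25) + (1)·(3.75)) / 3 = 3/3 = 1
  S[X_2,X_2] = ((1)·(1) + (-1)·(-1) + (2)·(2) + (-2)·(-2)) / 3 = 10/3 = 3.3333
  S[X_2,X_3] = ((1)·(-2.25) + (-1)·(-1.25) + (2)·(-0.25) + (-2)·(3.75)) / 3 = -9/3 = -3
  S[X_3,X_3] = ((-2.25)·(-2.25) + (-1.25)·(-1.25) + (-0.25)·(-0.25) + (3.75)·(3.75)) / 3 = 20.75/3 = 6.9167

S is symmetric (S[j,i] = S[i,j]). Assembling:

S = [[1.3333, -0.6667, 1],
 [-0.6667, 3.3333, -3],
 [1, -3, 6.9167]]


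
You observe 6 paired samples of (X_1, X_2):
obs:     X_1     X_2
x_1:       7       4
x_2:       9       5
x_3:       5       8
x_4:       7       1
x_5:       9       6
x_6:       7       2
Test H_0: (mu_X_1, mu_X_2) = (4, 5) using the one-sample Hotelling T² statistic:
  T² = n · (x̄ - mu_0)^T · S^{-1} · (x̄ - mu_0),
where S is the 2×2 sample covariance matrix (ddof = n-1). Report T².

Step 1 — sample mean vector:
  mean(X_1) = (7 + 9 + 5 + 7 + 9 + 7) / 6 = 44/6 = 7.3333
  mean(X_2) = (4 + 5 + 8 + 1 + 6 + 2) / 6 = 26/6 = 4.3333
  x̄ = (7.3333, 4.3333),  deviation x̄ - mu_0 = (7.3333, 4.3333) - (4, 5) = (3.3333, -0.6667).

Step 2 — sample covariance matrix, S[i,j] = (1/(n-1)) · Σ_k (x_{k,i} - mean_i) · (x_{k,j} - mean_j), divisor n-1 = 5:
  S[X_1,X_1] = ((-0.3333)·(-0.3333) + (1.6667)·(1.6667) + (-2.3333)·(-2.3333) + (-0.3333)·(-0.3333) + (1.6667)·(1.6667) + (-0.3333)·(-0.3333)) / 5 = 11.3333/5 = 2.2667
  S[X_1,X_2] = ((-0.3333)·(-0.3333) + (1.6667)·(0.6667) + (-2.3333)·(3.6667) + (-0.3333)·(-3.3333) + (1.6667)·(1.6667) + (-0.3333)·(-2.3333)) / 5 = -2.6667/5 = -0.5333
  S[X_2,X_2] = ((-0.3333)·(-0.3333) + (0.6667)·(0.6667) + (3.6667)·(3.6667) + (-3.3333)·(-3.3333) + (1.6667)·(1.6667) + (-2.3333)·(-2.3333)) / 5 = 33.3333/5 = 6.6667
  S = [[2.2667, -0.5333],
 [-0.5333, 6.6667]].

Step 3 — invert S. det(S) = 2.2667·6.6667 - (-0.5333)² = 14.8267.
  S^{-1} = (1/det) · [[d, -b], [-b, a]] = [[0.4496, 0.036],
 [0.036, 0.1529]].

Step 4 — quadratic form (x̄ - mu_0)^T · S^{-1} · (x̄ - mu_0):
  S^{-1} · (x̄ - mu_0) = (1.4748, 0.018),
  (x̄ - mu_0)^T · [...] = (3.3333)·(1.4748) + (-0.6667)·(0.018) = 4.9041.

Step 5 — scale by n: T² = 6 · 4.9041 = 29.4245.

T² ≈ 29.4245


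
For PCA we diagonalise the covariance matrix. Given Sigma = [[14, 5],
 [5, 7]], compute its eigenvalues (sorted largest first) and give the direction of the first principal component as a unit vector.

Step 1 — characteristic polynomial of 2×2 Sigma:
  det(Sigma - λI) = λ² - trace · λ + det = 0.
  trace = 14 + 7 = 21, det = 14·7 - (5)² = 73.
Step 2 — discriminant:
  Δ = trace² - 4·det = 441 - 292 = 149.
Step 3 — eigenvalues:
  λ = (trace ± √Δ)/2 = (21 ± 12.2066)/2,
  λ_1 = 16.6033,  λ_2 = 4.3967.

Step 4 — unit eigenvector for λ_1: solve (Sigma - λ_1 I)v = 0. First row:
  (14 - 16.6033)·v_x + (5)·v_y = 0, i.e. (-2.6033)·v_x + (5)·v_y = 0,
  so v ∝ (b, λ_1 - a) = (5, 2.6033) = u.
  ||u|| = √((5)² + (2.6033)²) = √(31.7771) ≈ 5.6371,
  v_1 = u/||u|| ≈ (0.887, 0.4618) (||v_1|| = 1).

λ_1 = 16.6033,  λ_2 = 4.3967;  v_1 ≈ (0.887, 0.4618)


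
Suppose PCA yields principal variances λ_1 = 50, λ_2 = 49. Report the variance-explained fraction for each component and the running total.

Step 1 — total variance = trace(Sigma) = Σ λ_i = 50 + 49 = 99.

Step 2 — fraction explained by component i = λ_i / Σ λ:
  PC1: 50/99 = 0.5051
  PC2: 49/99 = 0.4949

Step 3 — cumulative fraction after k components = (λ_1 + ... + λ_k) / Σ λ:
  k = 1: 50/99 = 0.5051
  k = 2: (50 + 49)/99 = 99/99 = 1

Summary (fraction, with percent):

explained: PC1 0.5051 (50.51%), PC2 0.4949 (49.49%);  cumulative: 0.5051, 1


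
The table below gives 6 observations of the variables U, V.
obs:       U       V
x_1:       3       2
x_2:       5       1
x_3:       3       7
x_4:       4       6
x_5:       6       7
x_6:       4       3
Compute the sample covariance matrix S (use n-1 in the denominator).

Step 1 — column means:
  mean(U) = (3 + 5 + 3 + 4 + 6 + 4) / 6 = 25/6 = 4.1667
  mean(V) = (2 + 1 + 7 + 6 + 7 + 3) / 6 = 26/6 = 4.3333

Step 2 — sample covariance S[i,j] = (1/(n-1)) · Σ_k (x_{k,i} - mean_i) · (x_{k,j} - mean_j), with n-1 = 5.
  S[U,U] = ((-1.1667)·(-1.1667) + (0.8333)·(0.8333) + (-1.1667)·(-1.1667) + (-0.1667)·(-0.1667) + (1.8333)·(1.8333) + (-0.1667)·(-0.1667)) / 5 = 6.8333/5 = 1.3667
  S[U,V] = ((-1.1667)·(-2.3333) + (0.8333)·(-3.3333) + (-1.1667)·(2.6667) + (-0.1667)·(1.6667) + (1.8333)·(2.6667) + (-0.1667)·(-1.3333)) / 5 = 1.6667/5 = 0.3333
  S[V,V] = ((-2.3333)·(-2.3333) + (-3.3333)·(-3.3333) + (2.6667)·(2.6667) + (1.6667)·(1.6667) + (2.6667)·(2.6667) + (-1.3333)·(-1.3333)) / 5 = 35.3333/5 = 7.0667

S is symmetric (S[j,i] = S[i,j]). Assembling:

S = [[1.3667, 0.3333],
 [0.3333, 7.0667]]


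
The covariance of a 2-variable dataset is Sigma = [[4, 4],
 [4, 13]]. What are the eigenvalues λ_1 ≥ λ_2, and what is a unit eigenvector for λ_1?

Step 1 — characteristic polynomial of 2×2 Sigma:
  det(Sigma - λI) = λ² - trace · λ + det = 0.
  trace = 4 + 13 = 17, det = 4·13 - (4)² = 36.
Step 2 — discriminant:
  Δ = trace² - 4·det = 289 - 144 = 145.
Step 3 — eigenvalues:
  λ = (trace ± √Δ)/2 = (17 ± 12.0416)/2,
  λ_1 = 14.5208,  λ_2 = 2.4792.

Step 4 — unit eigenvector for λ_1: solve (Sigma - λ_1 I)v = 0. First row:
  (4 - 14.5208)·v_x + (4)·v_y = 0, i.e. (-10.5208)·v_x + (4)·v_y = 0,
  so v ∝ (b, λ_1 - a) = (4, 10.5208) = u.
  ||u|| = √((4)² + (10.5208)²) = √(126.6872) ≈ 11.2555,
  v_1 = u/||u|| ≈ (0.3554, 0.9347) (||v_1|| = 1).

λ_1 = 14.5208,  λ_2 = 2.4792;  v_1 ≈ (0.3554, 0.9347)


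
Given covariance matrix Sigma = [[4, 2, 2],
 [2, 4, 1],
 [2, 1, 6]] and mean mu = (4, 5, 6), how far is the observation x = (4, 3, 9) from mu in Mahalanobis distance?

Step 1 — centre the observation: (x - mu) = (0, -2, 3).

Step 2 — invert Sigma (cofactor / det for 3×3, or solve directly):
  Sigma^{-1} = [[0.3833, -0.1667, -0.1],
 [-0.1667, 0.3333, 0],
 [-0.1, 0, 0.2]].

Step 3 — form the quadratic (x - mu)^T · Sigma^{-1} · (x - mu):
  Sigma^{-1} · (x - mu) = (0.0333, -0.6667, 0.6).
  (x - mu)^T · [Sigma^{-1} · (x - mu)] = (0)·(0.0333) + (-2)·(-0.6667) + (3)·(0.6) = 3.1333.

Step 4 — take square root: d = √(3.1333) ≈ 1.7701.

d(x, mu) = √(3.1333) ≈ 1.7701


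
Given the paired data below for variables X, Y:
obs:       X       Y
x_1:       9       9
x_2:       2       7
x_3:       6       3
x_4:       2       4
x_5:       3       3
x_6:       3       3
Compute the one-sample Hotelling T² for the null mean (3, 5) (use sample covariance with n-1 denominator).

Step 1 — sample mean vector:
  mean(X) = (9 + 2 + 6 + 2 + 3 + 3) / 6 = 25/6 = 4.1667
  mean(Y) = (9 + 7 + 3 + 4 + 3 + 3) / 6 = 29/6 = 4.8333
  x̄ = (4.1667, 4.8333),  deviation x̄ - mu_0 = (4.1667, 4.8333) - (3, 5) = (1.1667, -0.1667).

Step 2 — sample covariance matrix, S[i,j] = (1/(n-1)) · Σ_k (x_{k,i} - mean_i) · (x_{k,j} - mean_j), divisor n-1 = 5:
  S[X,X] = ((4.8333)·(4.8333) + (-2.1667)·(-2.1667) + (1.8333)·(1.8333) + (-2.1667)·(-2.1667) + (-1.1667)·(-1.1667) + (-1.1667)·(-1.1667)) / 5 = 38.8333/5 = 7.7667
  S[X,Y] = ((4.8333)·(4.1667) + (-2.1667)·(2.1667) + (1.8333)·(-1.8333) + (-2.1667)·(-0.8333) + (-1.1667)·(-1.8333) + (-1.1667)·(-1.8333)) / 5 = 18.1667/5 = 3.6333
  S[Y,Y] = ((4.1667)·(4.1667) + (2.1667)·(2.1667) + (-1.8333)·(-1.8333) + (-0.8333)·(-0.8333) + (-1.8333)·(-1.8333) + (-1.8333)·(-1.8333)) / 5 = 32.8333/5 = 6.5667
  S = [[7.7667, 3.6333],
 [3.6333, 6.5667]].

Step 3 — invert S. det(S) = 7.7667·6.5667 - (3.6333)² = 37.8.
  S^{-1} = (1/det) · [[d, -b], [-b, a]] = [[0.1737, -0.0961],
 [-0.0961, 0.2055]].

Step 4 — quadratic form (x̄ - mu_0)^T · S^{-1} · (x̄ - mu_0):
  S^{-1} · (x̄ - mu_0) = (0.2187, -0.1464),
  (x̄ - mu_0)^T · [...] = (1.1667)·(0.2187) + (-0.1667)·(-0.1464) = 0.2795.

Step 5 — scale by n: T² = 6 · 0.2795 = 1.6772.

T² ≈ 1.6772


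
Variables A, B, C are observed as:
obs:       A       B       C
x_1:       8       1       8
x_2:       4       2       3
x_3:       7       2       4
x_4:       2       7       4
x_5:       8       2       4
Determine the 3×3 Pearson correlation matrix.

Step 1 — column means:
  mean(A) = (8 + 4 + 7 + 2 + 8) / 5 = 29/5 = 5.8
  mean(B) = (1 + 2 + 2 + 7 + 2) / 5 = 14/5 = 2.8
  mean(C) = (8 + 3 + 4 + 4 + 4) / 5 = 23/5 = 4.6

Step 2 — sample variances and covariances s[i,j] = (1/(n-1)) · Σ_k (x_{k,i} - mean_i) · (x_{k,j} - mean_j), with n-1 = 4:
  s[A,A] = ((2.2)·(2.2) + (-1.8)·(-1.8) + (1.2)·(1.2) + (-3.8)·(-3.8) + (2.2)·(2.2)) / 4 = 28.8/4 = 7.2
  s[A,B] = ((2.2)·(-1.8) + (-1.8)·(-0.8) + (1.2)·(-0.8) + (-3.8)·(4.2) + (2.2)·(-0.8)) / 4 = -21.2/4 = -5.3
  s[A,C] = ((2.2)·(3.4) + (-1.8)·(-1.6) + (1.2)·(-0.6) + (-3.8)·(-0.6) + (2.2)·(-0.6)) / 4 = 10.6/4 = 2.65
  s[B,B] = ((-1.8)·(-1.8) + (-0.8)·(-0.8) + (-0.8)·(-0.8) + (4.2)·(4.2) + (-0.8)·(-0.8)) / 4 = 22.8/4 = 5.7
  s[B,C] = ((-1.8)·(3.4) + (-0.8)·(-1.6) + (-0.8)·(-0.6) + (4.2)·(-0.6) + (-0.8)·(-0.6)) / 4 = -6.4/4 = -1.6
  s[C,C] = ((3.4)·(3.4) + (-1.6)·(-1.6) + (-0.6)·(-0.6) + (-0.6)·(-0.6) + (-0.6)·(-0.6)) / 4 = 15.2/4 = 3.8
  Sample standard deviations s_i = √(s[i,i]):
  s(A) = √(7.2) = 2.6833
  s(B) = √(5.7) = 2.3875
  s(C) = √(3.8) = 1.9494

Step 3 — r_{ij} = s_{ij} / (s_i · s_j):
  r[A,A] = 1 (diagonal).
  r[A,B] = -5.3 / (2.6833 · 2.3875) = -5.3 / 6.4062 = -0.8273
  r[A,C] = 2.65 / (2.6833 · 1.9494) = 2.65 / 5.2307 = 0.5066
  r[B,B] = 1 (diagonal).
  r[B,C] = -1.6 / (2.3875 · 1.9494) = -1.6 / 4.654 = -0.3438
  r[C,C] = 1 (diagonal).

R is symmetric with unit diagonal. Assembling:

R = [[1, -0.8273, 0.5066],
 [-0.8273, 1, -0.3438],
 [0.5066, -0.3438, 1]]


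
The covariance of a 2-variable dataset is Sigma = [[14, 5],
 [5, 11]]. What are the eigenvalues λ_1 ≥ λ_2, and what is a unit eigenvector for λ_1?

Step 1 — characteristic polynomial of 2×2 Sigma:
  det(Sigma - λI) = λ² - trace · λ + det = 0.
  trace = 14 + 11 = 25, det = 14·11 - (5)² = 129.
Step 2 — discriminant:
  Δ = trace² - 4·det = 625 - 516 = 109.
Step 3 — eigenvalues:
  λ = (trace ± √Δ)/2 = (25 ± 10.4403)/2,
  λ_1 = 17.7202,  λ_2 = 7.2798.

Step 4 — unit eigenvector for λ_1: solve (Sigma - λ_1 I)v = 0. First row:
  (14 - 17.7202)·v_x + (5)·v_y = 0, i.e. (-3.7202)·v_x + (5)·v_y = 0,
  so v ∝ (b, λ_1 - a) = (5, 3.7202) = u.
  ||u|| = √((5)² + (3.7202)²) = √(38.8395) ≈ 6.2321,
  v_1 = u/||u|| ≈ (0.8023, 0.5969) (||v_1|| = 1).

λ_1 = 17.7202,  λ_2 = 7.2798;  v_1 ≈ (0.8023, 0.5969)


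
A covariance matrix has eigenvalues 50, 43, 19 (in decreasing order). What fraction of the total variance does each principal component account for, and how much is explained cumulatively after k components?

Step 1 — total variance = trace(Sigma) = Σ λ_i = 50 + 43 + 19 = 112.

Step 2 — fraction explained by component i = λ_i / Σ λ:
  PC1: 50/112 = 0.4464
  PC2: 43/112 = 0.3839
  PC3: 19/112 = 0.1696

Step 3 — cumulative fraction after k components = (λ_1 + ... + λ_k) / Σ λ:
  k = 1: 50/112 = 0.4464
  k = 2: (50 + 43)/112 = 93/112 = 0.8304
  k = 3: (50 + 43 + 19)/112 = 112/112 = 1

Summary (fraction, with percent):

explained: PC1 0.4464 (44.64%), PC2 0.3839 (38.39%), PC3 0.1696 (16.96%);  cumulative: 0.4464, 0.8304, 1


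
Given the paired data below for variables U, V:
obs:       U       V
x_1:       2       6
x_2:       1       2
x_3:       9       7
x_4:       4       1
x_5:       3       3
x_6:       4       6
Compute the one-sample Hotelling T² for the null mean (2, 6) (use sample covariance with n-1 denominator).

Step 1 — sample mean vector:
  mean(U) = (2 + 1 + 9 + 4 + 3 + 4) / 6 = 23/6 = 3.8333
  mean(V) = (6 + 2 + 7 + 1 + 3 + 6) / 6 = 25/6 = 4.1667
  x̄ = (3.8333, 4.1667),  deviation x̄ - mu_0 = (3.8333, 4.1667) - (2, 6) = (1.8333, -1.8333).

Step 2 — sample covariance matrix, S[i,j] = (1/(n-1)) · Σ_k (x_{k,i} - mean_i) · (x_{k,j} - mean_j), divisor n-1 = 5:
  S[U,U] = ((-1.8333)·(-1.8333) + (-2.8333)·(-2.8333) + (5.1667)·(5.1667) + (0.1667)·(0.1667) + (-0.8333)·(-0.8333) + (0.1667)·(0.1667)) / 5 = 38.8333/5 = 7.7667
  S[U,V] = ((-1.8333)·(1.8333) + (-2.8333)·(-2.1667) + (5.1667)·(2.8333) + (0.1667)·(-3.1667) + (-0.8333)·(-1.1667) + (0.1667)·(1.8333)) / 5 = 18.1667/5 = 3.6333
  S[V,V] = ((1.8333)·(1.8333) + (-2.1667)·(-2.1667) + (2.8333)·(2.8333) + (-3.1667)·(-3.1667) + (-1.1667)·(-1.1667) + (1.8333)·(1.8333)) / 5 = 30.8333/5 = 6.1667
  S = [[7.7667, 3.6333],
 [3.6333, 6.1667]].

Step 3 — invert S. det(S) = 7.7667·6.1667 - (3.6333)² = 34.6933.
  S^{-1} = (1/det) · [[d, -b], [-b, a]] = [[0.1777, -0.1047],
 [-0.1047, 0.2239]].

Step 4 — quadratic form (x̄ - mu_0)^T · S^{-1} · (x̄ - mu_0):
  S^{-1} · (x̄ - mu_0) = (0.5179, -0.6024),
  (x̄ - mu_0)^T · [...] = (1.8333)·(0.5179) + (-1.8333)·(-0.6024) = 2.0539.

Step 5 — scale by n: T² = 6 · 2.0539 = 12.3232.

T² ≈ 12.3232


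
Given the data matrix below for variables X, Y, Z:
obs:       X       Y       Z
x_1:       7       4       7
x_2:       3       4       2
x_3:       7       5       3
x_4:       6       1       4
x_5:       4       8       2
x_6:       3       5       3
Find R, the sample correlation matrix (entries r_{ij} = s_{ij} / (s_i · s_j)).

Step 1 — column means:
  mean(X) = (7 + 3 + 7 + 6 + 4 + 3) / 6 = 30/6 = 5
  mean(Y) = (4 + 4 + 5 + 1 + 8 + 5) / 6 = 27/6 = 4.5
  mean(Z) = (7 + 2 + 3 + 4 + 2 + 3) / 6 = 21/6 = 3.5

Step 2 — sample variances and covariances s[i,j] = (1/(n-1)) · Σ_k (x_{k,i} - mean_i) · (x_{k,j} - mean_j), with n-1 = 5:
  s[X,X] = ((2)·(2) + (-2)·(-2) + (2)·(2) + (1)·(1) + (-1)·(-1) + (-2)·(-2)) / 5 = 18/5 = 3.6
  s[X,Y] = ((2)·(-0.5) + (-2)·(-0.5) + (2)·(0.5) + (1)·(-3.5) + (-1)·(3.5) + (-2)·(0.5)) / 5 = -7/5 = -1.4
  s[X,Z] = ((2)·(3.5) + (-2)·(-1.5) + (2)·(-0.5) + (1)·(0.5) + (-1)·(-1.5) + (-2)·(-0.5)) / 5 = 12/5 = 2.4
  s[Y,Y] = ((-0.5)·(-0.5) + (-0.5)·(-0.5) + (0.5)·(0.5) + (-3.5)·(-3.5) + (3.5)·(3.5) + (0.5)·(0.5)) / 5 = 25.5/5 = 5.1
  s[Y,Z] = ((-0.5)·(3.5) + (-0.5)·(-1.5) + (0.5)·(-0.5) + (-3.5)·(0.5) + (3.5)·(-1.5) + (0.5)·(-0.5)) / 5 = -8.5/5 = -1.7
  s[Z,Z] = ((3.5)·(3.5) + (-1.5)·(-1.5) + (-0.5)·(-0.5) + (0.5)·(0.5) + (-1.5)·(-1.5) + (-0.5)·(-0.5)) / 5 = 17.5/5 = 3.5
  Sample standard deviations s_i = √(s[i,i]):
  s(X) = √(3.6) = 1.8974
  s(Y) = √(5.1) = 2.2583
  s(Z) = √(3.5) = 1.8708

Step 3 — r_{ij} = s_{ij} / (s_i · s_j):
  r[X,X] = 1 (diagonal).
  r[X,Y] = -1.4 / (1.8974 · 2.2583) = -1.4 / 4.2849 = -0.3267
  r[X,Z] = 2.4 / (1.8974 · 1.8708) = 2.4 / 3.5496 = 0.6761
  r[Y,Y] = 1 (diagonal).
  r[Y,Z] = -1.7 / (2.2583 · 1.8708) = -1.7 / 4.2249 = -0.4024
  r[Z,Z] = 1 (diagonal).

R is symmetric with unit diagonal. Assembling:

R = [[1, -0.3267, 0.6761],
 [-0.3267, 1, -0.4024],
 [0.6761, -0.4024, 1]]


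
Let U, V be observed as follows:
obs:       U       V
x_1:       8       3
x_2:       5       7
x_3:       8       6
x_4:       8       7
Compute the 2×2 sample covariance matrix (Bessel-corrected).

Step 1 — column means:
  mean(U) = (8 + 5 + 8 + 8) / 4 = 29/4 = 7.25
  mean(V) = (3 + 7 + 6 + 7) / 4 = 23/4 = 5.75

Step 2 — sample covariance S[i,j] = (1/(n-1)) · Σ_k (x_{k,i} - mean_i) · (x_{k,j} - mean_j), with n-1 = 3.
  S[U,U] = ((0.75)·(0.75) + (-2.25)·(-2.25) + (0.75)·(0.75) + (0.75)·(0.75)) / 3 = 6.75/3 = 2.25
  S[U,V] = ((0.75)·(-2.75) + (-2.25)·(1.25) + (0.75)·(0.25) + (0.75)·(1.25)) / 3 = -3.75/3 = -1.25
  S[V,V] = ((-2.75)·(-2.75) + (1.25)·(1.25) + (0.25)·(0.25) + (1.25)·(1.25)) / 3 = 10.75/3 = 3.5833

S is symmetric (S[j,i] = S[i,j]). Assembling:

S = [[2.25, -1.25],
 [-1.25, 3.5833]]


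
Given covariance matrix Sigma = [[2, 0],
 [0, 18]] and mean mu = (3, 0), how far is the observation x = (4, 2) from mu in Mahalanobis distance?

Step 1 — centre the observation: (x - mu) = (1, 2).

Step 2 — invert Sigma. det(Sigma) = 2·18 - (0)² = 36.
  Sigma^{-1} = (1/det) · [[d, -b], [-b, a]] = [[0.5, 0],
 [0, 0.0556]].

Step 3 — form the quadratic (x - mu)^T · Sigma^{-1} · (x - mu):
  Sigma^{-1} · (x - mu) = (0.5, 0.1111).
  (x - mu)^T · [Sigma^{-1} · (x - mu)] = (1)·(0.5) + (2)·(0.1111) = 0.7222.

Step 4 — take square root: d = √(0.7222) ≈ 0.8498.

d(x, mu) = √(0.7222) ≈ 0.8498


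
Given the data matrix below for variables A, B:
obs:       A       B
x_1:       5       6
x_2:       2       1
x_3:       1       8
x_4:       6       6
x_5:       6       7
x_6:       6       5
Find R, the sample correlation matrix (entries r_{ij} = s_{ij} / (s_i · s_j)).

Step 1 — column means:
  mean(A) = (5 + 2 + 1 + 6 + 6 + 6) / 6 = 26/6 = 4.3333
  mean(B) = (6 + 1 + 8 + 6 + 7 + 5) / 6 = 33/6 = 5.5

Step 2 — sample variances and covariances s[i,j] = (1/(n-1)) · Σ_k (x_{k,i} - mean_i) · (x_{k,j} - mean_j), with n-1 = 5:
  s[A,A] = ((0.6667)·(0.6667) + (-2.3333)·(-2.3333) + (-3.3333)·(-3.3333) + (1.6667)·(1.6667) + (1.6667)·(1.6667) + (1.6667)·(1.6667)) / 5 = 25.3333/5 = 5.0667
  s[A,B] = ((0.6667)·(0.5) + (-2.3333)·(-4.5) + (-3.3333)·(2.5) + (1.6667)·(0.5) + (1.6667)·(1.5) + (1.6667)·(-0.5)) / 5 = 5/5 = 1
  s[B,B] = ((0.5)·(0.5) + (-4.5)·(-4.5) + (2.5)·(2.5) + (0.5)·(0.5) + (1.5)·(1.5) + (-0.5)·(-0.5)) / 5 = 29.5/5 = 5.9
  Sample standard deviations s_i = √(s[i,i]):
  s(A) = √(5.0667) = 2.2509
  s(B) = √(5.9) = 2.429

Step 3 — r_{ij} = s_{ij} / (s_i · s_j):
  r[A,A] = 1 (diagonal).
  r[A,B] = 1 / (2.2509 · 2.429) = 1 / 5.4675 = 0.1829
  r[B,B] = 1 (diagonal).

R is symmetric with unit diagonal. Assembling:

R = [[1, 0.1829],
 [0.1829, 1]]


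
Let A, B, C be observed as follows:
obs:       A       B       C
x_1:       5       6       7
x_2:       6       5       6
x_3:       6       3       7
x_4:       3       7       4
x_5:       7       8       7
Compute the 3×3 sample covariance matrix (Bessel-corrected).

Step 1 — column means:
  mean(A) = (5 + 6 + 6 + 3 + 7) / 5 = 27/5 = 5.4
  mean(B) = (6 + 5 + 3 + 7 + 8) / 5 = 29/5 = 5.8
  mean(C) = (7 + 6 + 7 + 4 + 7) / 5 = 31/5 = 6.2

Step 2 — sample covariance S[i,j] = (1/(n-1)) · Σ_k (x_{k,i} - mean_i) · (x_{k,j} - mean_j), with n-1 = 4.
  S[A,A] = ((-0.4)·(-0.4) + (0.6)·(0.6) + (0.6)·(0.6) + (-2.4)·(-2.4) + (1.6)·(1.6)) / 4 = 9.2/4 = 2.3
  S[A,B] = ((-0.4)·(0.2) + (0.6)·(-0.8) + (0.6)·(-2.8) + (-2.4)·(1.2) + (1.6)·(2.2)) / 4 = -1.6/4 = -0.4
  S[A,C] = ((-0.4)·(0.8) + (0.6)·(-0.2) + (0.6)·(0.8) + (-2.4)·(-2.2) + (1.6)·(0.8)) / 4 = 6.6/4 = 1.65
  S[B,B] = ((0.2)·(0.2) + (-0.8)·(-0.8) + (-2.8)·(-2.8) + (1.2)·(1.2) + (2.2)·(2.2)) / 4 = 14.8/4 = 3.7
  S[B,C] = ((0.2)·(0.8) + (-0.8)·(-0.2) + (-2.8)·(0.8) + (1.2)·(-2.2) + (2.2)·(0.8)) / 4 = -2.8/4 = -0.7
  S[C,C] = ((0.8)·(0.8) + (-0.2)·(-0.2) + (0.8)·(0.8) + (-2.2)·(-2.2) + (0.8)·(0.8)) / 4 = 6.8/4 = 1.7

S is symmetric (S[j,i] = S[i,j]). Assembling:

S = [[2.3, -0.4, 1.65],
 [-0.4, 3.7, -0.7],
 [1.65, -0.7, 1.7]]


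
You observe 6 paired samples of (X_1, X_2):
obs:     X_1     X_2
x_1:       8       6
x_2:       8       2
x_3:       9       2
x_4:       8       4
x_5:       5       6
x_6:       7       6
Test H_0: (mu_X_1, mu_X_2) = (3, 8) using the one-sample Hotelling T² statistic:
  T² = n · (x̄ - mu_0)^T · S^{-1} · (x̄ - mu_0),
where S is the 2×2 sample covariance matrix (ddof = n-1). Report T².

Step 1 — sample mean vector:
  mean(X_1) = (8 + 8 + 9 + 8 + 5 + 7) / 6 = 45/6 = 7.5
  mean(X_2) = (6 + 2 + 2 + 4 + 6 + 6) / 6 = 26/6 = 4.3333
  x̄ = (7.5, 4.3333),  deviation x̄ - mu_0 = (7.5, 4.3333) - (3, 8) = (4.5, -3.6667).

Step 2 — sample covariance matrix, S[i,j] = (1/(n-1)) · Σ_k (x_{k,i} - mean_i) · (x_{k,j} - mean_j), divisor n-1 = 5:
  S[X_1,X_1] = ((0.5)·(0.5) + (0.5)·(0.5) + (1.5)·(1.5) + (0.5)·(0.5) + (-2.5)·(-2.5) + (-0.5)·(-0.5)) / 5 = 9.5/5 = 1.9
  S[X_1,X_2] = ((0.5)·(1.6667) + (0.5)·(-2.3333) + (1.5)·(-2.3333) + (0.5)·(-0.3333) + (-2.5)·(1.6667) + (-0.5)·(1.6667)) / 5 = -9/5 = -1.8
  S[X_2,X_2] = ((1.6667)·(1.6667) + (-2.3333)·(-2.3333) + (-2.3333)·(-2.3333) + (-0.3333)·(-0.3333) + (1.6667)·(1.6667) + (1.6667)·(1.6667)) / 5 = 19.3333/5 = 3.8667
  S = [[1.9, -1.8],
 [-1.8, 3.8667]].

Step 3 — invert S. det(S) = 1.9·3.8667 - (-1.8)² = 4.1067.
  S^{-1} = (1/det) · [[d, -b], [-b, a]] = [[0.9416, 0.4383],
 [0.4383, 0.4627]].

Step 4 — quadratic form (x̄ - mu_0)^T · S^{-1} · (x̄ - mu_0):
  S^{-1} · (x̄ - mu_0) = (2.6299, 0.276),
  (x̄ - mu_0)^T · [...] = (4.5)·(2.6299) + (-3.6667)·(0.276) = 10.8225.

Step 5 — scale by n: T² = 6 · 10.8225 = 64.9351.

T² ≈ 64.9351


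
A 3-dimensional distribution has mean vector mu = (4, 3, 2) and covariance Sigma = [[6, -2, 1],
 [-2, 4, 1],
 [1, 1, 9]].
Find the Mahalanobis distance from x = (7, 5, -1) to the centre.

Step 1 — centre the observation: (x - mu) = (3, 2, -3).

Step 2 — invert Sigma (cofactor / det for 3×3, or solve directly):
  Sigma^{-1} = [[0.2108, 0.1145, -0.0361],
 [0.1145, 0.3193, -0.0482],
 [-0.0361, -0.0482, 0.1205]].

Step 3 — form the quadratic (x - mu)^T · Sigma^{-1} · (x - mu):
  Sigma^{-1} · (x - mu) = (0.9699, 1.1265, -0.5663).
  (x - mu)^T · [Sigma^{-1} · (x - mu)] = (3)·(0.9699) + (2)·(1.1265) + (-3)·(-0.5663) = 6.8614.

Step 4 — take square root: d = √(6.8614) ≈ 2.6194.

d(x, mu) = √(6.8614) ≈ 2.6194


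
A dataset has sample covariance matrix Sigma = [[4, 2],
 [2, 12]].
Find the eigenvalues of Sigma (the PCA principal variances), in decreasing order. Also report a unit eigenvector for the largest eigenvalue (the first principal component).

Step 1 — characteristic polynomial of 2×2 Sigma:
  det(Sigma - λI) = λ² - trace · λ + det = 0.
  trace = 4 + 12 = 16, det = 4·12 - (2)² = 44.
Step 2 — discriminant:
  Δ = trace² - 4·det = 256 - 176 = 80.
Step 3 — eigenvalues:
  λ = (trace ± √Δ)/2 = (16 ± 8.9443)/2,
  λ_1 = 12.4721,  λ_2 = 3.5279.

Step 4 — unit eigenvector for λ_1: solve (Sigma - λ_1 I)v = 0. First row:
  (4 - 12.4721)·v_x + (2)·v_y = 0, i.e. (-8.4721)·v_x + (2)·v_y = 0,
  so v ∝ (b, λ_1 - a) = (2, 8.4721) = u.
  ||u|| = √((2)² + (8.4721)²) = √(75.7771) ≈ 8.705,
  v_1 = u/||u|| ≈ (0.2298, 0.9732) (||v_1|| = 1).

λ_1 = 12.4721,  λ_2 = 3.5279;  v_1 ≈ (0.2298, 0.9732)


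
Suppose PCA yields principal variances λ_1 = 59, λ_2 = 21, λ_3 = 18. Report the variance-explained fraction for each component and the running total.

Step 1 — total variance = trace(Sigma) = Σ λ_i = 59 + 21 + 18 = 98.

Step 2 — fraction explained by component i = λ_i / Σ λ:
  PC1: 59/98 = 0.602
  PC2: 21/98 = 0.2143
  PC3: 18/98 = 0.1837

Step 3 — cumulative fraction after k components = (λ_1 + ... + λ_k) / Σ λ:
  k = 1: 59/98 = 0.602
  k = 2: (59 + 21)/98 = 80/98 = 0.8163
  k = 3: (59 + 21 + 18)/98 = 98/98 = 1

Summary (fraction, with percent):

explained: PC1 0.602 (60.2%), PC2 0.2143 (21.43%), PC3 0.1837 (18.37%);  cumulative: 0.602, 0.8163, 1


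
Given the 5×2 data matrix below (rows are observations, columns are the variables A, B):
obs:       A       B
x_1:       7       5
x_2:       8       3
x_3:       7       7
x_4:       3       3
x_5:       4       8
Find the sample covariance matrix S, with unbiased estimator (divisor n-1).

Step 1 — column means:
  mean(A) = (7 + 8 + 7 + 3 + 4) / 5 = 29/5 = 5.8
  mean(B) = (5 + 3 + 7 + 3 + 8) / 5 = 26/5 = 5.2

Step 2 — sample covariance S[i,j] = (1/(n-1)) · Σ_k (x_{k,i} - mean_i) · (x_{k,j} - mean_j), with n-1 = 4.
  S[A,A] = ((1.2)·(1.2) + (2.2)·(2.2) + (1.2)·(1.2) + (-2.8)·(-2.8) + (-1.8)·(-1.8)) / 4 = 18.8/4 = 4.7
  S[A,B] = ((1.2)·(-0.2) + (2.2)·(-2.2) + (1.2)·(1.8) + (-2.8)·(-2.2) + (-1.8)·(2.8)) / 4 = -1.8/4 = -0.45
  S[B,B] = ((-0.2)·(-0.2) + (-2.2)·(-2.2) + (1.8)·(1.8) + (-2.2)·(-2.2) + (2.8)·(2.8)) / 4 = 20.8/4 = 5.2

S is symmetric (S[j,i] = S[i,j]). Assembling:

S = [[4.7, -0.45],
 [-0.45, 5.2]]


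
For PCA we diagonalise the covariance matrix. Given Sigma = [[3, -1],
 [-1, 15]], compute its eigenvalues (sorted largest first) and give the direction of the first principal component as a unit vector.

Step 1 — characteristic polynomial of 2×2 Sigma:
  det(Sigma - λI) = λ² - trace · λ + det = 0.
  trace = 3 + 15 = 18, det = 3·15 - (-1)² = 44.
Step 2 — discriminant:
  Δ = trace² - 4·det = 324 - 176 = 148.
Step 3 — eigenvalues:
  λ = (trace ± √Δ)/2 = (18 ± 12.1655)/2,
  λ_1 = 15.0828,  λ_2 = 2.9172.

Step 4 — unit eigenvector for λ_1: solve (Sigma - λ_1 I)v = 0. First row:
  (3 - 15.0828)·v_x + (-1)·v_y = 0, i.e. (-12.0828)·v_x + (-1)·v_y = 0,
  so v ∝ (b, λ_1 - a) = (-1, 12.0828); multiply by -1 so the first entry is positive: u = (1, -12.0828).
  ||u|| = √((1)² + (-12.0828)²) = √(146.9932) ≈ 12.1241,
  v_1 = u/||u|| ≈ (0.0825, -0.9966) (||v_1|| = 1).

λ_1 = 15.0828,  λ_2 = 2.9172;  v_1 ≈ (0.0825, -0.9966)


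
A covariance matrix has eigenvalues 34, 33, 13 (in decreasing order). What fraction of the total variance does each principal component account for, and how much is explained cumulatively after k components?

Step 1 — total variance = trace(Sigma) = Σ λ_i = 34 + 33 + 13 = 80.

Step 2 — fraction explained by component i = λ_i / Σ λ:
  PC1: 34/80 = 0.425
  PC2: 33/80 = 0.4125
  PC3: 13/80 = 0.1625

Step 3 — cumulative fraction after k components = (λ_1 + ... + λ_k) / Σ λ:
  k = 1: 34/80 = 0.425
  k = 2: (34 + 33)/80 = 67/80 = 0.8375
  k = 3: (34 + 33 + 13)/80 = 80/80 = 1

Summary (fraction, with percent):

explained: PC1 0.425 (42.5%), PC2 0.4125 (41.25%), PC3 0.1625 (16.25%);  cumulative: 0.425, 0.8375, 1
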